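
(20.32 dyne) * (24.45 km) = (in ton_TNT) 1 dyne = 1e-05 N, so 20.32 dyne = 20.32 * 1e-05 = 0.0002032 N. 1 km = 1000 m, so 24.45 km = 24.45 * 1000 = 24450 m. Combine: 0.0002032 N * 24450 m = 4.96824 J. 1 ton_TNT = 4.184e+09 J, so 4.96824 J = 4.96824 / 4.184e+09 = 1.1874379e-09 ton_TNT ≈ 1.187e-09 ton_TNT (4 s.f.). Final answer: 1.187e-09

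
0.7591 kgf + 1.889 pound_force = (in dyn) 1.585e+06. Check: 1 kgf = 9.80665 N, so 0.7591 kgf = 0.7591 * 9.80665 = 7.444228 N. 1 pound_force = 4.4482216 N, so 1.889 pound_force = 1.889 * 4.4482216 = 8.4026906 N. Sum: 7.444228 + 8.4026906 = 15.846919 N. 1 dyn = 1e-05 N, so 15.846919 N = 15.846919 / 1e-05 = 1584691.9 dyn ≈ 1.585e+06 dyn (4 s.f.).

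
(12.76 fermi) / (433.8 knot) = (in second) 5.718e-17. Check: 1 fermi = 1e-15 m, so 12.76 fermi = 12.76 * 1e-15 = 1.276e-14 m. 1 knot = 0.51444444 m/s, so 433.8 knot = 433.8 * 0.51444444 = 223.166 m/s. Combine: 1.276e-14 m / 223.166 m/s = 5.7177169e-17 s. 5.7177169e-17 s = 5.7177169e-17 second ≈ 5.718e-17 second (4 s.f.).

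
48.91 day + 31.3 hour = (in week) 7.173. Check: 1 day = 86400 s, so 48.91 day = 48.91 * 86400 = 4225824 s. 1 hour = 3600 s, so 31.3 hour = 31.3 * 3600 = 112680 s. Sum: 4225824 + 112680 = 4338504 s. 1 week = 604800 s, so 4338504 s = 4338504 / 604800 = 7.1734524 week ≈ 7.173 week (4 s.f.).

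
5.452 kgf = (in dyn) 5.347e+06. Check: 1 kgf = 9.80665 N, so 5.452 kgf = 5.452 * 9.80665 = 53.465856 N. 1 dyn = 1e-05 N, so 53.465856 N = 53.465856 / 1e-05 = 5346585.6 dyn ≈ 5.347e+06 dyn (4 s.f.).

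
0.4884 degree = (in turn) 1 degree = 0.017453293 rad, so 0.4884 degree = 0.4884 * 0.017453293 = 0.0085241881 rad. 1 turn = 6.2831853 rad, so 0.0085241881 rad = 0.0085241881 / 6.2831853 = 0.0013566667 turn ≈ 0.001357 turn (4 s.f.). Final answer: 0.001357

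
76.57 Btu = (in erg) 8.079e+11. Check: 1 Btu = 1055.0559 J, so 76.57 Btu = 76.57 * 1055.0559 = 80785.627 J. 1 erg = 1e-07 J, so 80785.627 J = 80785.627 / 1e-07 = 8.0785627e+11 erg ≈ 8.079e+11 erg (4 s.f.).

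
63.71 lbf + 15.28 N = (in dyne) 2.987e+07. Check: 1 lbf = 4.4482216 N, so 63.71 lbf = 63.71 * 4.4482216 = 283.3962 N. 15.28 N is already in N. Sum: 283.3962 + 15.28 = 298.6762 N. 1 dyne = 1e-05 N, so 298.6762 N = 298.6762 / 1e-05 = 29867620 dyne ≈ 2.987e+07 dyne (4 s.f.).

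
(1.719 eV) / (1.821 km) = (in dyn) 1 eV = 1.6021766e-19 J, so 1.719 eV = 1.719 * 1.6021766e-19 = 2.7541416e-19 J. 1 km = 1000 m, so 1.821 km = 1.821 * 1000 = 1821 m. Combine: 2.7541416e-19 J / 1821 m = 1.5124336e-22 N. 1 dyn = 1e-05 N, so 1.5124336e-22 N = 1.5124336e-22 / 1e-05 = 1.5124336e-17 dyn ≈ 1.512e-17 dyn (4 s.f.). Final answer: 1.512e-17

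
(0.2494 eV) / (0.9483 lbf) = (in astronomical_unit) 1 eV = 1.6021766e-19 J, so 0.2494 eV = 0.2494 * 1.6021766e-19 = 3.9958285e-20 J. 1 lbf = 4.4482216 N, so 0.9483 lbf = 0.9483 * 4.4482216 = 4.2182486 N. Combine: 3.9958285e-20 J / 4.2182486 N = 9.4727195e-21 m. 1 astronomical_unit = 1.4959787e+11 m, so 9.4727195e-21 m = 9.4727195e-21 / 1.4959787e+11 = 6.3321219e-32 astronomical_unit ≈ 6.332e-32 astronomical_unit (4 s.f.). Final answer: 6.332e-32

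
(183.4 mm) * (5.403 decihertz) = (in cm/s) 9.909. Check: 1 mm = 0.001 m, so 183.4 mm = 183.4 * 0.001 = 0.1834 m. 1 decihertz = 0.1 Hz, so 5.403 decihertz = 5.403 * 0.1 = 0.5403 Hz. Combine: 0.1834 m * 0.5403 Hz = 0.09909102 m/s. 1 cm/s = 0.01 m/s, so 0.09909102 m/s = 0.09909102 / 0.01 = 9.909102 cm/s ≈ 9.909 cm/s (4 s.f.).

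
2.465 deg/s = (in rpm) 1 deg/s = 0.017453293 rad/s, so 2.465 deg/s = 2.465 * 0.017453293 = 0.043022366 rad/s. 1 rpm = 0.10471976 rad/s, so 0.043022366 rad/s = 0.043022366 / 0.10471976 = 0.41083333 rpm ≈ 0.4108 rpm (4 s.f.). Final answer: 0.4108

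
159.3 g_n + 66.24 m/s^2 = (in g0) 1 g_n = 9.80665 m/s^2, so 159.3 g_n = 159.3 * 9.80665 = 1562.1993 m/s^2. 66.24 m/s^2 is already in m/s^2. Sum: 1562.1993 + 66.24 = 1628.4393 m/s^2. 1 g0 = 9.80665 m/s^2, so 1628.4393 m/s^2 = 1628.4393 / 9.80665 = 166.0546 g0 ≈ 166.1 g0 (4 s.f.). Final answer: 166.1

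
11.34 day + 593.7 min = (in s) 1 day = 86400 s, so 11.34 day = 11.34 * 86400 = 979776 s. 1 min = 60 s, so 593.7 min = 593.7 * 60 = 35622 s. Sum: 979776 + 35622 = 1015398 s. Result: 1015398 s ≈ 1.015e+06 s (4 s.f.). Final answer: 1.015e+06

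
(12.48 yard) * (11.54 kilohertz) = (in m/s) 1.317e+05. Check: 1 yard = 0.9144 m, so 12.48 yard = 12.48 * 0.9144 = 11.411712 m. 1 kilohertz = 1000 Hz, so 11.54 kilohertz = 11.54 * 1000 = 11540 Hz. Combine: 11.411712 m * 11540 Hz = 131691.16 m/s. Result: 131691.16 m/s ≈ 1.317e+05 m/s (4 s.f.).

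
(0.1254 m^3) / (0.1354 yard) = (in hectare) 0.0001013. Check: 0.1254 m^3 is already in m^3. 1 yard = 0.9144 m, so 0.1354 yard = 0.1354 * 0.9144 = 0.12380976 m. Combine: 0.1254 m^3 / 0.12380976 m = 1.0128442 m^2. 1 hectare = 10000 m^2, so 1.0128442 m^2 = 1.0128442 / 10000 = 0.00010128442 hectare ≈ 0.0001013 hectare (4 s.f.).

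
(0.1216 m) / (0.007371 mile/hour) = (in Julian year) 0.1216 m is already in m. 1 mile/hour = 0.44704 m/s, so 0.007371 mile/hour = 0.007371 * 0.44704 = 0.0032951318 m/s. Combine: 0.1216 m / 0.0032951318 m/s = 36.902924 s. 1 Julian year = 31557600 s, so 36.902924 s = 36.902924 / 31557600 = 1.1693831e-06 Julian year ≈ 1.169e-06 Julian year (4 s.f.). Final answer: 1.169e-06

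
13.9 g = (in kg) 1 g = 0.001 kg, so 13.9 g = 13.9 * 0.001 = 0.0139 kg. Result: 0.0139 kg. Final answer: 0.0139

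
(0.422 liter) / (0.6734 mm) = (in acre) 1 liter = 0.001 m^3, so 0.422 liter = 0.422 * 0.001 = 0.000422 m^3. 1 mm = 0.001 m, so 0.6734 mm = 0.6734 * 0.001 = 0.0006734 m. Combine: 0.000422 m^3 / 0.0006734 m = 0.62667063 m^2. 1 acre = 4046.8564 m^2, so 0.62667063 m^2 = 0.62667063 / 4046.8564 = 0.00015485368 acre ≈ 0.0001549 acre (4 s.f.). Final answer: 0.0001549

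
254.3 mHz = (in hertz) 1 mHz = 0.001 Hz, so 254.3 mHz = 254.3 * 0.001 = 0.2543 Hz. 0.2543 Hz = 0.2543 hertz. Final answer: 0.2543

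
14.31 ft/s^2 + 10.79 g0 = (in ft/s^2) 1 ft/s^2 = 0.3048 m/s^2, so 14.31 ft/s^2 = 14.31 * 0.3048 = 4.361688 m/s^2. 1 g0 = 9.80665 m/s^2, so 10.79 g0 = 10.79 * 9.80665 = 105.81375 m/s^2. Sum: 4.361688 + 105.81375 = 110.17544 m/s^2. 1 ft/s^2 = 0.3048 m/s^2, so 110.17544 m/s^2 = 110.17544 / 0.3048 = 361.46798 ft/s^2 ≈ 361.5 ft/s^2 (4 s.f.). Final answer: 361.5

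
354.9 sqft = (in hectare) 0.003297. Check: 1 sqft = 0.09290304 m^2, so 354.9 sqft = 354.9 * 0.09290304 = 32.971289 m^2. 1 hectare = 10000 m^2, so 32.971289 m^2 = 32.971289 / 10000 = 0.0032971289 hectare ≈ 0.003297 hectare (4 s.f.).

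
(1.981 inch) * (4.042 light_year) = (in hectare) 1 inch = 0.0254 m, so 1.981 inch = 1.981 * 0.0254 = 0.0503174 m. 1 light_year = 9.4607305e+15 m, so 4.042 light_year = 4.042 * 9.4607305e+15 = 3.8240273e+16 m. Combine: 0.0503174 m * 3.8240273e+16 m = 1.9241511e+15 m^2. 1 hectare = 10000 m^2, so 1.9241511e+15 m^2 = 1.9241511e+15 / 10000 = 1.9241511e+11 hectare ≈ 1.924e+11 hectare (4 s.f.). Final answer: 1.924e+11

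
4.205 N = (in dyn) 1 dyn = 1e-05 N, so 4.205 N = 4.205 / 1e-05 = 420500 dyn ≈ 4.205e+05 dyn (4 s.f.). Final answer: 4.205e+05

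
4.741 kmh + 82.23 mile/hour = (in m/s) 38.08. Check: 1 kmh = 0.27777778 m/s, so 4.741 kmh = 4.741 * 0.27777778 = 1.3169444 m/s. 1 mile/hour = 0.44704 m/s, so 82.23 mile/hour = 82.23 * 0.44704 = 36.760099 m/s. Sum: 1.3169444 + 36.760099 = 38.077044 m/s. Result: 38.077044 m/s ≈ 38.08 m/s (4 s.f.).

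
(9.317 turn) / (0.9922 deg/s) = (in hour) 0.939. Check: 1 turn = 6.2831853 rad, so 9.317 turn = 9.317 * 6.2831853 = 58.540438 rad. 1 deg/s = 0.017453293 rad/s, so 0.9922 deg/s = 0.9922 * 0.017453293 = 0.017317157 rad/s. Combine: 58.540438 rad / 0.017317157 rad/s = 3380.4878 s. 1 hour = 3600 s, so 3380.4878 s = 3380.4878 / 3600 = 0.93902439 hour ≈ 0.939 hour (4 s.f.).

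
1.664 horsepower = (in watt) 1 horsepower = 745.69987 W, so 1.664 horsepower = 1.664 * 745.69987 = 1240.8446 W. 1240.8446 W = 1240.8446 watt ≈ 1241 watt (4 s.f.). Final answer: 1241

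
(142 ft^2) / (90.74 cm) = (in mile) 0.009034. Check: 1 ft^2 = 0.09290304 m^2, so 142 ft^2 = 142 * 0.09290304 = 13.192232 m^2. 1 cm = 0.01 m, so 90.74 cm = 90.74 * 0.01 = 0.9074 m. Combine: 13.192232 m^2 / 0.9074 m = 14.538496 m. 1 mile = 1609.344 m, so 14.538496 m = 14.538496 / 1609.344 = 0.0090338029 mile ≈ 0.009034 mile (4 s.f.).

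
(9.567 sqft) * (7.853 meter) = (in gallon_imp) 1 sqft = 0.09290304 m^2, so 9.567 sqft = 9.567 * 0.09290304 = 0.88880338 m^2. 7.853 meter = 7.853 m. Combine: 0.88880338 m^2 * 7.853 m = 6.979773 m^3. 1 gallon_imp = 0.00454609 m^3, so 6.979773 m^3 = 6.979773 / 0.00454609 = 1535.3354 gallon_imp ≈ 1535 gallon_imp (4 s.f.). Final answer: 1535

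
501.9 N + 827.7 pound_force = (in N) 501.9 N is already in N. 1 pound_force = 4.4482216 N, so 827.7 pound_force = 827.7 * 4.4482216 = 3681.793 N. Sum: 501.9 + 3681.793 = 4183.693 N. Result: 4183.693 N ≈ 4184 N (4 s.f.). Final answer: 4184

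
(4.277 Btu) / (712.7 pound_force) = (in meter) 1.423. Check: 1 Btu = 1055.0559 J, so 4.277 Btu = 4.277 * 1055.0559 = 4512.4739 J. 1 pound_force = 4.4482216 N, so 712.7 pound_force = 712.7 * 4.4482216 = 3170.2475 N. Combine: 4512.4739 J / 3170.2475 N = 1.4233822 m. 1.4233822 m = 1.4233822 meter ≈ 1.423 meter (4 s.f.).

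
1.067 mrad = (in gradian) 0.06793. Check: 1 mrad = 0.001 rad, so 1.067 mrad = 1.067 * 0.001 = 0.001067 rad. 1 gradian = 0.015707963 rad, so 0.001067 rad = 0.001067 / 0.015707963 = 0.06792733 gradian ≈ 0.06793 gradian (4 s.f.).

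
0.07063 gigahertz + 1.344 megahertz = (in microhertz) 7.197e+13. Check: 1 gigahertz = 1e+09 Hz, so 0.07063 gigahertz = 0.07063 * 1e+09 = 70630000 Hz. 1 megahertz = 1000000 Hz, so 1.344 megahertz = 1.344 * 1000000 = 1344000 Hz. Sum: 70630000 + 1344000 = 71974000 Hz. 1 microhertz = 1e-06 Hz, so 71974000 Hz = 71974000 / 1e-06 = 7.1974e+13 microhertz ≈ 7.197e+13 microhertz (4 s.f.).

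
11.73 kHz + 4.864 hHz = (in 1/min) 7.33e+05. Check: 1 kHz = 1000 Hz, so 11.73 kHz = 11.73 * 1000 = 11730 Hz. 1 hHz = 100 Hz, so 4.864 hHz = 4.864 * 100 = 486.4 Hz. Sum: 11730 + 486.4 = 12216.4 Hz. 1 1/min = 0.016666667 Hz, so 12216.4 Hz = 12216.4 / 0.016666667 = 732984 1/min ≈ 7.33e+05 1/min (4 s.f.).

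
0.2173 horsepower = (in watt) 1 horsepower = 745.69987 W, so 0.2173 horsepower = 0.2173 * 745.69987 = 162.04058 W. 162.04058 W = 162.04058 watt ≈ 162 watt (4 s.f.). Final answer: 162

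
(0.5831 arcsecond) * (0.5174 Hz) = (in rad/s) 1.463e-06. Check: 1 arcsecond = 4.8481368e-06 rad, so 0.5831 arcsecond = 0.5831 * 4.8481368e-06 = 2.8269486e-06 rad. 0.5174 Hz is already in Hz. Combine: 2.8269486e-06 rad * 0.5174 Hz = 1.4626632e-06 rad/s. Result: 1.4626632e-06 rad/s ≈ 1.463e-06 rad/s (4 s.f.).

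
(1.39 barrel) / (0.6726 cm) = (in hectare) 0.003286. Check: 1 barrel = 0.15898729 m^3, so 1.39 barrel = 1.39 * 0.15898729 = 0.22099234 m^3. 1 cm = 0.01 m, so 0.6726 cm = 0.6726 * 0.01 = 0.006726 m. Combine: 0.22099234 m^3 / 0.006726 m = 32.856429 m^2. 1 hectare = 10000 m^2, so 32.856429 m^2 = 32.856429 / 10000 = 0.0032856429 hectare ≈ 0.003286 hectare (4 s.f.).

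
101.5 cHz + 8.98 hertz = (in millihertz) 9995. Check: 1 cHz = 0.01 Hz, so 101.5 cHz = 101.5 * 0.01 = 1.015 Hz. 8.98 hertz = 8.98 Hz. Sum: 1.015 + 8.98 = 9.995 Hz. 1 millihertz = 0.001 Hz, so 9.995 Hz = 9.995 / 0.001 = 9995 millihertz.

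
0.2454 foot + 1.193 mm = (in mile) 1 foot = 0.3048 m, so 0.2454 foot = 0.2454 * 0.3048 = 0.07479792 m. 1 mm = 0.001 m, so 1.193 mm = 1.193 * 0.001 = 0.001193 m. Sum: 0.07479792 + 0.001193 = 0.07599092 m. 1 mile = 1609.344 m, so 0.07599092 m = 0.07599092 / 1609.344 = 4.7218569e-05 mile ≈ 4.722e-05 mile (4 s.f.). Final answer: 4.722e-05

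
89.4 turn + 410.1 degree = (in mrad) 1 turn = 6.2831853 rad, so 89.4 turn = 89.4 * 6.2831853 = 561.71677 rad. 1 degree = 0.017453293 rad, so 410.1 degree = 410.1 * 0.017453293 = 7.1575953 rad. Sum: 561.71677 + 7.1575953 = 568.87436 rad. 1 mrad = 0.001 rad, so 568.87436 rad = 568.87436 / 0.001 = 568874.36 mrad ≈ 5.689e+05 mrad (4 s.f.). Final answer: 5.689e+05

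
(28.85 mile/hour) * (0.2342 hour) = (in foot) 3.568e+04. Check: 1 mile/hour = 0.44704 m/s, so 28.85 mile/hour = 28.85 * 0.44704 = 12.897104 m/s. 1 hour = 3600 s, so 0.2342 hour = 0.2342 * 3600 = 843.12 s. Combine: 12.897104 m/s * 843.12 s = 10873.806 m. 1 foot = 0.3048 m, so 10873.806 m = 10873.806 / 0.3048 = 35675.218 foot ≈ 3.568e+04 foot (4 s.f.).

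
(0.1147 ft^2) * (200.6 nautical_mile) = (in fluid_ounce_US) 1 ft^2 = 0.09290304 m^2, so 0.1147 ft^2 = 0.1147 * 0.09290304 = 0.010655979 m^2. 1 nautical_mile = 1852 m, so 200.6 nautical_mile = 200.6 * 1852 = 371511.2 m. Combine: 0.010655979 m^2 * 371511.2 m = 3958.8154 m^3. 1 fluid_ounce_US = 2.957353e-05 m^3, so 3958.8154 m^3 = 3958.8154 / 2.957353e-05 = 1.3386347e+08 fluid_ounce_US ≈ 1.339e+08 fluid_ounce_US (4 s.f.). Final answer: 1.339e+08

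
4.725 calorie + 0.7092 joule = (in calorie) 4.895. Check: 1 calorie = 4.184 J, so 4.725 calorie = 4.725 * 4.184 = 19.7694 J. 0.7092 joule = 0.7092 J. Sum: 19.7694 + 0.7092 = 20.4786 J. 1 calorie = 4.184 J, so 20.4786 J = 20.4786 / 4.184 = 4.8945029 calorie ≈ 4.895 calorie (4 s.f.).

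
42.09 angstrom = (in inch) 1 angstrom = 1e-10 m, so 42.09 angstrom = 42.09 * 1e-10 = 4.209e-09 m. 1 inch = 0.0254 m, so 4.209e-09 m = 4.209e-09 / 0.0254 = 1.6570866e-07 inch ≈ 1.657e-07 inch (4 s.f.). Final answer: 1.657e-07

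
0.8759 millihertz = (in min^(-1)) 0.05255. Check: 1 millihertz = 0.001 Hz, so 0.8759 millihertz = 0.8759 * 0.001 = 0.0008759 Hz. 1 min^(-1) = 0.016666667 Hz, so 0.0008759 Hz = 0.0008759 / 0.016666667 = 0.052554 min^(-1) ≈ 0.05255 min^(-1) (4 s.f.).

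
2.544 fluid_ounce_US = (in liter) 1 fluid_ounce_US = 2.957353e-05 m^3, so 2.544 fluid_ounce_US = 2.544 * 2.957353e-05 = 7.5235059e-05 m^3. 1 liter = 0.001 m^3, so 7.5235059e-05 m^3 = 7.5235059e-05 / 0.001 = 0.075235059 liter ≈ 0.07524 liter (4 s.f.). Final answer: 0.07524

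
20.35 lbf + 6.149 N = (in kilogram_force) 1 lbf = 4.4482216 N, so 20.35 lbf = 20.35 * 4.4482216 = 90.52131 N. 6.149 N is already in N. Sum: 90.52131 + 6.149 = 96.67031 N. 1 kilogram_force = 9.80665 N, so 96.67031 N = 96.67031 / 9.80665 = 9.8576282 kilogram_force ≈ 9.858 kilogram_force (4 s.f.). Final answer: 9.858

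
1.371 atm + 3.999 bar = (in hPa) 1 atm = 101325 Pa, so 1.371 atm = 1.371 * 101325 = 138916.58 Pa. 1 bar = 100000 Pa, so 3.999 bar = 3.999 * 100000 = 399900 Pa. Sum: 138916.58 + 399900 = 538816.57 Pa. 1 hPa = 100 Pa, so 538816.57 Pa = 538816.57 / 100 = 5388.1657 hPa ≈ 5388 hPa (4 s.f.). Final answer: 5388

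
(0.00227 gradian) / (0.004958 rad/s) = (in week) 1.189e-08. Check: 1 gradian = 0.015707963 rad, so 0.00227 gradian = 0.00227 * 0.015707963 = 3.5657077e-05 rad. 0.004958 rad/s is already in rad/s. Combine: 3.5657077e-05 rad / 0.004958 rad/s = 0.0071918267 s. 1 week = 604800 s, so 0.0071918267 s = 0.0071918267 / 604800 = 1.1891248e-08 week ≈ 1.189e-08 week (4 s.f.).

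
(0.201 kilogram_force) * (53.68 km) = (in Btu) 1 kilogram_force = 9.80665 N, so 0.201 kilogram_force = 0.201 * 9.80665 = 1.9711367 N. 1 km = 1000 m, so 53.68 km = 53.68 * 1000 = 53680 m. Combine: 1.9711367 N * 53680 m = 105810.62 J. 1 Btu = 1055.0559 J, so 105810.62 J = 105810.62 / 1055.0559 = 100.28911 Btu ≈ 100.3 Btu (4 s.f.). Final answer: 100.3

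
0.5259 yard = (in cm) 48.09. Check: 1 yard = 0.9144 m, so 0.5259 yard = 0.5259 * 0.9144 = 0.48088296 m. 1 cm = 0.01 m, so 0.48088296 m = 0.48088296 / 0.01 = 48.088296 cm ≈ 48.09 cm (4 s.f.).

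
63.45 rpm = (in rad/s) 6.644. Check: 1 rpm = 0.10471976 rad/s, so 63.45 rpm = 63.45 * 0.10471976 = 6.6444685 rad/s. Result: 6.6444685 rad/s ≈ 6.644 rad/s (4 s.f.).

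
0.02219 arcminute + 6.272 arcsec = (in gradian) 1 arcminute = 0.00029088821 rad, so 0.02219 arcminute = 0.02219 * 0.00029088821 = 6.4548094e-06 rad. 1 arcsec = 4.8481368e-06 rad, so 6.272 arcsec = 6.272 * 4.8481368e-06 = 3.0407514e-05 rad. Sum: 6.4548094e-06 + 3.0407514e-05 = 3.6862323e-05 rad. 1 gradian = 0.015707963 rad, so 3.6862323e-05 rad = 3.6862323e-05 / 0.015707963 = 0.0023467284 gradian ≈ 0.002347 gradian (4 s.f.). Final answer: 0.002347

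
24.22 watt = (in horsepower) 24.22 watt = 24.22 W. 1 horsepower = 745.69987 W, so 24.22 W = 24.22 / 745.69987 = 0.032479555 horsepower ≈ 0.03248 horsepower (4 s.f.). Final answer: 0.03248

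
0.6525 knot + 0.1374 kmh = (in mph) 0.8363. Check: 1 knot = 0.51444444 m/s, so 0.6525 knot = 0.6525 * 0.51444444 = 0.335675 m/s. 1 kmh = 0.27777778 m/s, so 0.1374 kmh = 0.1374 * 0.27777778 = 0.038166667 m/s. Sum: 0.335675 + 0.038166667 = 0.37384167 m/s. 1 mph = 0.44704 m/s, so 0.37384167 m/s = 0.37384167 / 0.44704 = 0.83625999 mph ≈ 0.8363 mph (4 s.f.).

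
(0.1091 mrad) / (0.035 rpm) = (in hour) 1 mrad = 0.001 rad, so 0.1091 mrad = 0.1091 * 0.001 = 0.0001091 rad. 1 rpm = 0.10471976 rad/s, so 0.035 rpm = 0.035 * 0.10471976 = 0.0036651914 rad/s. Combine: 0.0001091 rad / 0.0036651914 rad/s = 0.029766522 s. 1 hour = 3600 s, so 0.029766522 s = 0.029766522 / 3600 = 8.2684782e-06 hour ≈ 8.268e-06 hour (4 s.f.). Final answer: 8.268e-06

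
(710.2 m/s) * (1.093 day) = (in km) 6.707e+04. Check: 710.2 m/s is already in m/s. 1 day = 86400 s, so 1.093 day = 1.093 * 86400 = 94435.2 s. Combine: 710.2 m/s * 94435.2 s = 67067879 m. 1 km = 1000 m, so 67067879 m = 67067879 / 1000 = 67067.879 km ≈ 6.707e+04 km (4 s.f.).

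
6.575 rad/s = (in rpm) 62.79. Check: 1 rpm = 0.10471976 rad/s, so 6.575 rad/s = 6.575 / 0.10471976 = 62.786625 rpm ≈ 62.79 rpm (4 s.f.).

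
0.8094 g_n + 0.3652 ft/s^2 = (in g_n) 1 g_n = 9.80665 m/s^2, so 0.8094 g_n = 0.8094 * 9.80665 = 7.9375025 m/s^2. 1 ft/s^2 = 0.3048 m/s^2, so 0.3652 ft/s^2 = 0.3652 * 0.3048 = 0.11131296 m/s^2. Sum: 7.9375025 + 0.11131296 = 8.0488155 m/s^2. 1 g_n = 9.80665 m/s^2, so 8.0488155 m/s^2 = 8.0488155 / 9.80665 = 0.82075076 g_n ≈ 0.8208 g_n (4 s.f.). Final answer: 0.8208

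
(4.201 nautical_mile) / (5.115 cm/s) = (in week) 1 nautical_mile = 1852 m, so 4.201 nautical_mile = 4.201 * 1852 = 7780.252 m. 1 cm/s = 0.01 m/s, so 5.115 cm/s = 5.115 * 0.01 = 0.05115 m/s. Combine: 7780.252 m / 0.05115 m/s = 152106.59 s. 1 week = 604800 s, so 152106.59 s = 152106.59 / 604800 = 0.25149899 week ≈ 0.2515 week (4 s.f.). Final answer: 0.2515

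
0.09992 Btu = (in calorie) 1 Btu = 1055.0559 J, so 0.09992 Btu = 0.09992 * 1055.0559 = 105.42118 J. 1 calorie = 4.184 J, so 105.42118 J = 105.42118 / 4.184 = 25.196267 calorie ≈ 25.2 calorie (4 s.f.). Final answer: 25.2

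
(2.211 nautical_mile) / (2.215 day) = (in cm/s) 2.14. Check: 1 nautical_mile = 1852 m, so 2.211 nautical_mile = 2.211 * 1852 = 4094.772 m. 1 day = 86400 s, so 2.215 day = 2.215 * 86400 = 191376 s. Combine: 4094.772 m / 191376 s = 0.021396476 m/s. 1 cm/s = 0.01 m/s, so 0.021396476 m/s = 0.021396476 / 0.01 = 2.1396476 cm/s ≈ 2.14 cm/s (4 s.f.).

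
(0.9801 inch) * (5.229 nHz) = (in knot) 2.53e-10. Check: 1 inch = 0.0254 m, so 0.9801 inch = 0.9801 * 0.0254 = 0.02489454 m. 1 nHz = 1e-09 Hz, so 5.229 nHz = 5.229 * 1e-09 = 5.229e-09 Hz. Combine: 0.02489454 m * 5.229e-09 Hz = 1.3017355e-10 m/s. 1 knot = 0.51444444 m/s, so 1.3017355e-10 m/s = 1.3017355e-10 / 0.51444444 = 2.5303714e-10 knot ≈ 2.53e-10 knot (4 s.f.).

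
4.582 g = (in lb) 0.0101. Check: 1 g = 0.001 kg, so 4.582 g = 4.582 * 0.001 = 0.004582 kg. 1 lb = 0.45359237 kg, so 0.004582 kg = 0.004582 / 0.45359237 = 0.010101581 lb ≈ 0.0101 lb (4 s.f.).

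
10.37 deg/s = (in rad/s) 1 deg/s = 0.017453293 rad/s, so 10.37 deg/s = 10.37 * 0.017453293 = 0.18099064 rad/s. Result: 0.18099064 rad/s ≈ 0.181 rad/s (4 s.f.). Final answer: 0.181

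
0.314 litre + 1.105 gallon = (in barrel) 1 litre = 0.001 m^3, so 0.314 litre = 0.314 * 0.001 = 0.000314 m^3. 1 gallon = 0.0037854118 m^3, so 1.105 gallon = 1.105 * 0.0037854118 = 0.00418288 m^3. Sum: 0.000314 + 0.00418288 = 0.00449688 m^3. 1 barrel = 0.15898729 m^3, so 0.00449688 m^3 = 0.00449688 / 0.15898729 = 0.028284524 barrel ≈ 0.02828 barrel (4 s.f.). Final answer: 0.02828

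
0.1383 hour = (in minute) 8.298. Check: 1 hour = 3600 s, so 0.1383 hour = 0.1383 * 3600 = 497.88 s. 1 minute = 60 s, so 497.88 s = 497.88 / 60 = 8.298 minute.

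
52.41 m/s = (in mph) 117.2. Check: 1 mph = 0.44704 m/s, so 52.41 m/s = 52.41 / 0.44704 = 117.23783 mph ≈ 117.2 mph (4 s.f.).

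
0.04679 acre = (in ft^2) 2038. Check: 1 acre = 4046.8564 m^2, so 0.04679 acre = 0.04679 * 4046.8564 = 189.35241 m^2. 1 ft^2 = 0.09290304 m^2, so 189.35241 m^2 = 189.35241 / 0.09290304 = 2038.1724 ft^2 ≈ 2038 ft^2 (4 s.f.).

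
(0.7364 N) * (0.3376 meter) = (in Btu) 0.0002356. Check: 0.7364 N is already in N. 0.3376 meter = 0.3376 m. Combine: 0.7364 N * 0.3376 m = 0.24860864 J. 1 Btu = 1055.0559 J, so 0.24860864 J = 0.24860864 / 1055.0559 = 0.00023563553 Btu ≈ 0.0002356 Btu (4 s.f.).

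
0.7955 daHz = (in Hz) 1 daHz = 10 Hz, so 0.7955 daHz = 0.7955 * 10 = 7.955 Hz. Result: 7.955 Hz. Final answer: 7.955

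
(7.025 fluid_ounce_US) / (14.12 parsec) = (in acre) 1 fluid_ounce_US = 2.957353e-05 m^3, so 7.025 fluid_ounce_US = 7.025 * 2.957353e-05 = 0.00020775405 m^3. 1 parsec = 3.0856776e+16 m, so 14.12 parsec = 14.12 * 3.0856776e+16 = 4.3569767e+17 m. Combine: 0.00020775405 m^3 / 4.3569767e+17 m = 4.7683074e-22 m^2. 1 acre = 4046.8564 m^2, so 4.7683074e-22 m^2 = 4.7683074e-22 / 4046.8564 = 1.1782744e-25 acre ≈ 1.178e-25 acre (4 s.f.). Final answer: 1.178e-25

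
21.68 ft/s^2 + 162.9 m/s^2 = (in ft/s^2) 556.1. Check: 1 ft/s^2 = 0.3048 m/s^2, so 21.68 ft/s^2 = 21.68 * 0.3048 = 6.608064 m/s^2. 162.9 m/s^2 is already in m/s^2. Sum: 6.608064 + 162.9 = 169.50806 m/s^2. 1 ft/s^2 = 0.3048 m/s^2, so 169.50806 m/s^2 = 169.50806 / 0.3048 = 556.12882 ft/s^2 ≈ 556.1 ft/s^2 (4 s.f.).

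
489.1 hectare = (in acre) 1209. Check: 1 hectare = 10000 m^2, so 489.1 hectare = 489.1 * 10000 = 4891000 m^2. 1 acre = 4046.8564 m^2, so 4891000 m^2 = 4891000 / 4046.8564 = 1208.5924 acre ≈ 1209 acre (4 s.f.).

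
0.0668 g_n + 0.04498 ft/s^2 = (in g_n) 0.0682. Check: 1 g_n = 9.80665 m/s^2, so 0.0668 g_n = 0.0668 * 9.80665 = 0.65508422 m/s^2. 1 ft/s^2 = 0.3048 m/s^2, so 0.04498 ft/s^2 = 0.04498 * 0.3048 = 0.013709904 m/s^2. Sum: 0.65508422 + 0.013709904 = 0.66879412 m/s^2. 1 g_n = 9.80665 m/s^2, so 0.66879412 m/s^2 = 0.66879412 / 9.80665 = 0.068198021 g_n ≈ 0.0682 g_n (4 s.f.).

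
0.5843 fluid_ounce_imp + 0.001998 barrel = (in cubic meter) 1 fluid_ounce_imp = 2.8413063e-05 m^3, so 0.5843 fluid_ounce_imp = 0.5843 * 2.8413063e-05 = 1.6601752e-05 m^3. 1 barrel = 0.15898729 m^3, so 0.001998 barrel = 0.001998 * 0.15898729 = 0.00031765662 m^3. Sum: 1.6601752e-05 + 0.00031765662 = 0.00033425837 m^3. 0.00033425837 m^3 = 0.00033425837 cubic meter ≈ 0.0003343 cubic meter (4 s.f.). Final answer: 0.0003343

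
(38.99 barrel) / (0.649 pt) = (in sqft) 1 barrel = 0.15898729 m^3, so 38.99 barrel = 38.99 * 0.15898729 = 6.1989146 m^3. 1 pt = 0.00035277778 m, so 0.649 pt = 0.649 * 0.00035277778 = 0.00022895278 m. Combine: 6.1989146 m^3 / 0.00022895278 m = 27075.079 m^2. 1 sqft = 0.09290304 m^2, so 27075.079 m^2 = 27075.079 / 0.09290304 = 291433.73 sqft ≈ 2.914e+05 sqft (4 s.f.). Final answer: 2.914e+05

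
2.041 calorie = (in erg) 8.54e+07. Check: 1 calorie = 4.184 J, so 2.041 calorie = 2.041 * 4.184 = 8.539544 J. 1 erg = 1e-07 J, so 8.539544 J = 8.539544 / 1e-07 = 85395440 erg ≈ 8.54e+07 erg (4 s.f.).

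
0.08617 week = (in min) 1 week = 604800 s, so 0.08617 week = 0.08617 * 604800 = 52115.616 s. 1 min = 60 s, so 52115.616 s = 52115.616 / 60 = 868.5936 min ≈ 868.6 min (4 s.f.). Final answer: 868.6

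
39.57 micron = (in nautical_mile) 2.137e-08. Check: 1 micron = 1e-06 m, so 39.57 micron = 39.57 * 1e-06 = 3.957e-05 m. 1 nautical_mile = 1852 m, so 3.957e-05 m = 3.957e-05 / 1852 = 2.1366091e-08 nautical_mile ≈ 2.137e-08 nautical_mile (4 s.f.).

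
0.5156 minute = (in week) 5.115e-05. Check: 1 minute = 60 s, so 0.5156 minute = 0.5156 * 60 = 30.936 s. 1 week = 604800 s, so 30.936 s = 30.936 / 604800 = 5.1150794e-05 week ≈ 5.115e-05 week (4 s.f.).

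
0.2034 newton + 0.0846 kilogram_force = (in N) 1.033. Check: 0.2034 newton = 0.2034 N. 1 kilogram_force = 9.80665 N, so 0.0846 kilogram_force = 0.0846 * 9.80665 = 0.82964259 N. Sum: 0.2034 + 0.82964259 = 1.0330426 N. Result: 1.0330426 N ≈ 1.033 N (4 s.f.).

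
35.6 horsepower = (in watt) 2.655e+04. Check: 1 horsepower = 745.69987 W, so 35.6 horsepower = 35.6 * 745.69987 = 26546.915 W. 26546.915 W = 26546.915 watt ≈ 2.655e+04 watt (4 s.f.).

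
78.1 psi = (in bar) 5.385. Check: 1 psi = 6894.7573 Pa, so 78.1 psi = 78.1 * 6894.7573 = 538480.54 Pa. 1 bar = 100000 Pa, so 538480.54 Pa = 538480.54 / 100000 = 5.3848054 bar ≈ 5.385 bar (4 s.f.).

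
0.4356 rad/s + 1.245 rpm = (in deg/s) 32.43. Check: 0.4356 rad/s is already in rad/s. 1 rpm = 0.10471976 rad/s, so 1.245 rpm = 1.245 * 0.10471976 = 0.1303761 rad/s. Sum: 0.4356 + 0.1303761 = 0.5659761 rad/s. 1 deg/s = 0.017453293 rad/s, so 0.5659761 rad/s = 0.5659761 / 0.017453293 = 32.428042 deg/s ≈ 32.43 deg/s (4 s.f.).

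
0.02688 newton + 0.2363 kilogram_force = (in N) 2.344. Check: 0.02688 newton = 0.02688 N. 1 kilogram_force = 9.80665 N, so 0.2363 kilogram_force = 0.2363 * 9.80665 = 2.3173114 N. Sum: 0.02688 + 2.3173114 = 2.3441914 N. Result: 2.3441914 N ≈ 2.344 N (4 s.f.).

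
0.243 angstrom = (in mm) 1 angstrom = 1e-10 m, so 0.243 angstrom = 0.243 * 1e-10 = 2.43e-11 m. 1 mm = 0.001 m, so 2.43e-11 m = 2.43e-11 / 0.001 = 2.43e-08 mm. Final answer: 2.43e-08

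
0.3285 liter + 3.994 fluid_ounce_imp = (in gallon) 1 liter = 0.001 m^3, so 0.3285 liter = 0.3285 * 0.001 = 0.0003285 m^3. 1 fluid_ounce_imp = 2.8413063e-05 m^3, so 3.994 fluid_ounce_imp = 3.994 * 2.8413063e-05 = 0.00011348177 m^3. Sum: 0.0003285 + 0.00011348177 = 0.00044198177 m^3. 1 gallon = 0.0037854118 m^3, so 0.00044198177 m^3 = 0.00044198177 / 0.0037854118 = 0.11675923 gallon ≈ 0.1168 gallon (4 s.f.). Final answer: 0.1168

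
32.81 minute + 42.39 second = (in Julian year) 6.372e-05. Check: 1 minute = 60 s, so 32.81 minute = 32.81 * 60 = 1968.6 s. 42.39 second = 42.39 s. Sum: 1968.6 + 42.39 = 2010.99 s. 1 Julian year = 31557600 s, so 2010.99 s = 2010.99 / 31557600 = 6.3724428e-05 Julian year ≈ 6.372e-05 Julian year (4 s.f.).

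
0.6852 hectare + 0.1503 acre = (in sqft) 8.03e+04. Check: 1 hectare = 10000 m^2, so 0.6852 hectare = 0.6852 * 10000 = 6852 m^2. 1 acre = 4046.8564 m^2, so 0.1503 acre = 0.1503 * 4046.8564 = 608.24252 m^2. Sum: 6852 + 608.24252 = 7460.2425 m^2. 1 sqft = 0.09290304 m^2, so 7460.2425 m^2 = 7460.2425 / 0.09290304 = 80301.382 sqft ≈ 8.03e+04 sqft (4 s.f.).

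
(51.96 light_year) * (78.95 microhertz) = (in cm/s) 1 light_year = 9.4607305e+15 m, so 51.96 light_year = 51.96 * 9.4607305e+15 = 4.9157956e+17 m. 1 microhertz = 1e-06 Hz, so 78.95 microhertz = 78.95 * 1e-06 = 7.895e-05 Hz. Combine: 4.9157956e+17 m * 7.895e-05 Hz = 3.8810206e+13 m/s. 1 cm/s = 0.01 m/s, so 3.8810206e+13 m/s = 3.8810206e+13 / 0.01 = 3.8810206e+15 cm/s ≈ 3.881e+15 cm/s (4 s.f.). Final answer: 3.881e+15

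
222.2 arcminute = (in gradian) 4.115. Check: 1 arcminute = 0.00029088821 rad, so 222.2 arcminute = 222.2 * 0.00029088821 = 0.06463536 rad. 1 gradian = 0.015707963 rad, so 0.06463536 rad = 0.06463536 / 0.015707963 = 4.1148148 gradian ≈ 4.115 gradian (4 s.f.).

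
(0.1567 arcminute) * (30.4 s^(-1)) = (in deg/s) 0.07939. Check: 1 arcminute = 0.00029088821 rad, so 0.1567 arcminute = 0.1567 * 0.00029088821 = 4.5582182e-05 rad. 30.4 s^(-1) = 30.4 Hz. Combine: 4.5582182e-05 rad * 30.4 Hz = 0.0013856983 rad/s. 1 deg/s = 0.017453293 rad/s, so 0.0013856983 rad/s = 0.0013856983 / 0.017453293 = 0.079394667 deg/s ≈ 0.07939 deg/s (4 s.f.).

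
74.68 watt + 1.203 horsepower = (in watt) 74.68 watt = 74.68 W. 1 horsepower = 745.69987 W, so 1.203 horsepower = 1.203 * 745.69987 = 897.07695 W. Sum: 74.68 + 897.07695 = 971.75695 W. 971.75695 W = 971.75695 watt ≈ 971.8 watt (4 s.f.). Final answer: 971.8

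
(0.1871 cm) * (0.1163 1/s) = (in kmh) 1 cm = 0.01 m, so 0.1871 cm = 0.1871 * 0.01 = 0.001871 m. 0.1163 1/s = 0.1163 Hz. Combine: 0.001871 m * 0.1163 Hz = 0.0002175973 m/s. 1 kmh = 0.27777778 m/s, so 0.0002175973 m/s = 0.0002175973 / 0.27777778 = 0.00078335028 kmh ≈ 0.0007834 kmh (4 s.f.). Final answer: 0.0007834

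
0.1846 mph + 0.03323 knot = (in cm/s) 1 mph = 0.44704 m/s, so 0.1846 mph = 0.1846 * 0.44704 = 0.082523584 m/s. 1 knot = 0.51444444 m/s, so 0.03323 knot = 0.03323 * 0.51444444 = 0.017094989 m/s. Sum: 0.082523584 + 0.017094989 = 0.099618573 m/s. 1 cm/s = 0.01 m/s, so 0.099618573 m/s = 0.099618573 / 0.01 = 9.9618573 cm/s ≈ 9.962 cm/s (4 s.f.). Final answer: 9.962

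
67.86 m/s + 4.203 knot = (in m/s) 70.02. Check: 67.86 m/s is already in m/s. 1 knot = 0.51444444 m/s, so 4.203 knot = 4.203 * 0.51444444 = 2.16221 m/s. Sum: 67.86 + 2.16221 = 70.02221 m/s. Result: 70.02221 m/s ≈ 70.02 m/s (4 s.f.).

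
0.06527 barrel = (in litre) 10.38. Check: 1 barrel = 0.15898729 m^3, so 0.06527 barrel = 0.06527 * 0.15898729 = 0.010377101 m^3. 1 litre = 0.001 m^3, so 0.010377101 m^3 = 0.010377101 / 0.001 = 10.377101 litre ≈ 10.38 litre (4 s.f.).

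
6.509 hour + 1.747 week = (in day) 1 hour = 3600 s, so 6.509 hour = 6.509 * 3600 = 23432.4 s. 1 week = 604800 s, so 1.747 week = 1.747 * 604800 = 1056585.6 s. Sum: 23432.4 + 1056585.6 = 1080018 s. 1 day = 86400 s, so 1080018 s = 1080018 / 86400 = 12.500208 day ≈ 12.5 day (4 s.f.). Final answer: 12.5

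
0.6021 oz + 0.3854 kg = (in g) 1 oz = 0.028349523 kg, so 0.6021 oz = 0.6021 * 0.028349523 = 0.017069248 kg. 0.3854 kg is already in kg. Sum: 0.017069248 + 0.3854 = 0.40246925 kg. 1 g = 0.001 kg, so 0.40246925 kg = 0.40246925 / 0.001 = 402.46925 g ≈ 402.5 g (4 s.f.). Final answer: 402.5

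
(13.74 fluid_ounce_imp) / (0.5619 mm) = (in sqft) 7.479. Check: 1 fluid_ounce_imp = 2.8413063e-05 m^3, so 13.74 fluid_ounce_imp = 13.74 * 2.8413063e-05 = 0.00039039548 m^3. 1 mm = 0.001 m, so 0.5619 mm = 0.5619 * 0.001 = 0.0005619 m. Combine: 0.00039039548 m^3 / 0.0005619 m = 0.6947775 m^2. 1 sqft = 0.09290304 m^2, so 0.6947775 m^2 = 0.6947775 / 0.09290304 = 7.4785228 sqft ≈ 7.479 sqft (4 s.f.).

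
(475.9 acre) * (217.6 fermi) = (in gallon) 1 acre = 4046.8564 m^2, so 475.9 acre = 475.9 * 4046.8564 = 1925899 m^2. 1 fermi = 1e-15 m, so 217.6 fermi = 217.6 * 1e-15 = 2.176e-13 m. Combine: 1925899 m^2 * 2.176e-13 m = 4.1907562e-07 m^3. 1 gallon = 0.0037854118 m^3, so 4.1907562e-07 m^3 = 4.1907562e-07 / 0.0037854118 = 0.00011070807 gallon ≈ 0.0001107 gallon (4 s.f.). Final answer: 0.0001107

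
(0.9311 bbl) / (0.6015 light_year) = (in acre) 6.428e-21. Check: 1 bbl = 0.15898729 m^3, so 0.9311 bbl = 0.9311 * 0.15898729 = 0.14803307 m^3. 1 light_year = 9.4607305e+15 m, so 0.6015 light_year = 0.6015 * 9.4607305e+15 = 5.6906294e+15 m. Combine: 0.14803307 m^3 / 5.6906294e+15 m = 2.6013479e-17 m^2. 1 acre = 4046.8564 m^2, so 2.6013479e-17 m^2 = 2.6013479e-17 / 4046.8564 = 6.4280708e-21 acre ≈ 6.428e-21 acre (4 s.f.).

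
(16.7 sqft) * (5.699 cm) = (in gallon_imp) 1 sqft = 0.09290304 m^2, so 16.7 sqft = 16.7 * 0.09290304 = 1.5514808 m^2. 1 cm = 0.01 m, so 5.699 cm = 5.699 * 0.01 = 0.05699 m. Combine: 1.5514808 m^2 * 0.05699 m = 0.088418889 m^3. 1 gallon_imp = 0.00454609 m^3, so 0.088418889 m^3 = 0.088418889 / 0.00454609 = 19.449437 gallon_imp ≈ 19.45 gallon_imp (4 s.f.). Final answer: 19.45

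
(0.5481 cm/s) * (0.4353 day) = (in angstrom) 1 cm/s = 0.01 m/s, so 0.5481 cm/s = 0.5481 * 0.01 = 0.005481 m/s. 1 day = 86400 s, so 0.4353 day = 0.4353 * 86400 = 37609.92 s. Combine: 0.005481 m/s * 37609.92 s = 206.13997 m. 1 angstrom = 1e-10 m, so 206.13997 m = 206.13997 / 1e-10 = 2.0613997e+12 angstrom ≈ 2.061e+12 angstrom (4 s.f.). Final answer: 2.061e+12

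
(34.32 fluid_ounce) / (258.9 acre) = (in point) 1 fluid_ounce = 2.957353e-05 m^3, so 34.32 fluid_ounce = 34.32 * 2.957353e-05 = 0.0010149635 m^3. 1 acre = 4046.8564 m^2, so 258.9 acre = 258.9 * 4046.8564 = 1047731.1 m^2. Combine: 0.0010149635 m^3 / 1047731.1 m^2 = 9.6872519e-10 m. 1 point = 0.00035277778 m, so 9.6872519e-10 m = 9.6872519e-10 / 0.00035277778 = 2.7459927e-06 point ≈ 2.746e-06 point (4 s.f.). Final answer: 2.746e-06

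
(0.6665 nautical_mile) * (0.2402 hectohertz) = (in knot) 5.763e+04. Check: 1 nautical_mile = 1852 m, so 0.6665 nautical_mile = 0.6665 * 1852 = 1234.358 m. 1 hectohertz = 100 Hz, so 0.2402 hectohertz = 0.2402 * 100 = 24.02 Hz. Combine: 1234.358 m * 24.02 Hz = 29649.279 m/s. 1 knot = 0.51444444 m/s, so 29649.279 m/s = 29649.279 / 0.51444444 = 57633.588 knot ≈ 5.763e+04 knot (4 s.f.).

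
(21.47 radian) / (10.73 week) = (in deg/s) 0.0001896. Check: 21.47 radian = 21.47 rad. 1 week = 604800 s, so 10.73 week = 10.73 * 604800 = 6489504 s. Combine: 21.47 rad / 6489504 s = 3.3084193e-06 rad/s. 1 deg/s = 0.017453293 rad/s, so 3.3084193e-06 rad/s = 3.3084193e-06 / 0.017453293 = 0.00018955846 deg/s ≈ 0.0001896 deg/s (4 s.f.).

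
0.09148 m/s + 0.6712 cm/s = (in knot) 0.09148 m/s is already in m/s. 1 cm/s = 0.01 m/s, so 0.6712 cm/s = 0.6712 * 0.01 = 0.006712 m/s. Sum: 0.09148 + 0.006712 = 0.098192 m/s. 1 knot = 0.51444444 m/s, so 0.098192 m/s = 0.098192 / 0.51444444 = 0.19086998 knot ≈ 0.1909 knot (4 s.f.). Final answer: 0.1909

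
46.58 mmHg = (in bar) 1 mmHg = 133.32237 Pa, so 46.58 mmHg = 46.58 * 133.32237 = 6210.1559 Pa. 1 bar = 100000 Pa, so 6210.1559 Pa = 6210.1559 / 100000 = 0.062101559 bar ≈ 0.0621 bar (4 s.f.). Final answer: 0.0621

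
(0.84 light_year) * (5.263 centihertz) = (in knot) 1 light_year = 9.4607305e+15 m, so 0.84 light_year = 0.84 * 9.4607305e+15 = 7.9470136e+15 m. 1 centihertz = 0.01 Hz, so 5.263 centihertz = 5.263 * 0.01 = 0.05263 Hz. Combine: 7.9470136e+15 m * 0.05263 Hz = 4.1825133e+14 m/s. 1 knot = 0.51444444 m/s, so 4.1825133e+14 m/s = 4.1825133e+14 / 0.51444444 = 8.1301554e+14 knot ≈ 8.13e+14 knot (4 s.f.). Final answer: 8.13e+14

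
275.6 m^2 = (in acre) 1 acre = 4046.8564 m^2, so 275.6 m^2 = 275.6 / 4046.8564 = 0.068102243 acre ≈ 0.0681 acre (4 s.f.). Final answer: 0.0681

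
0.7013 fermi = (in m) 1 fermi = 1e-15 m, so 0.7013 fermi = 0.7013 * 1e-15 = 7.013e-16 m. Result: 7.013e-16 m. Final answer: 7.013e-16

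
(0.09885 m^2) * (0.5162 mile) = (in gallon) 2.169e+04. Check: 0.09885 m^2 is already in m^2. 1 mile = 1609.344 m, so 0.5162 mile = 0.5162 * 1609.344 = 830.74337 m. Combine: 0.09885 m^2 * 830.74337 m = 82.118982 m^3. 1 gallon = 0.0037854118 m^3, so 82.118982 m^3 = 82.118982 / 0.0037854118 = 21693.54 gallon ≈ 2.169e+04 gallon (4 s.f.).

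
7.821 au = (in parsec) 3.792e-05. Check: 1 au = 1.4959787e+11 m, so 7.821 au = 7.821 * 1.4959787e+11 = 1.1700049e+12 m. 1 parsec = 3.0856776e+16 m, so 1.1700049e+12 m = 1.1700049e+12 / 3.0856776e+16 = 3.7917278e-05 parsec ≈ 3.792e-05 parsec (4 s.f.).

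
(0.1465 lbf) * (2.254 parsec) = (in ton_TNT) 1.083e+07. Check: 1 lbf = 4.4482216 N, so 0.1465 lbf = 0.1465 * 4.4482216 = 0.65166447 N. 1 parsec = 3.0856776e+16 m, so 2.254 parsec = 2.254 * 3.0856776e+16 = 6.9551173e+16 m. Combine: 0.65166447 N * 6.9551173e+16 m = 4.5324028e+16 J. 1 ton_TNT = 4.184e+09 J, so 4.5324028e+16 J = 4.5324028e+16 / 4.184e+09 = 10832703 ton_TNT ≈ 1.083e+07 ton_TNT (4 s.f.).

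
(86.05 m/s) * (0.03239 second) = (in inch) 109.7. Check: 86.05 m/s is already in m/s. 0.03239 second = 0.03239 s. Combine: 86.05 m/s * 0.03239 s = 2.7871595 m. 1 inch = 0.0254 m, so 2.7871595 m = 2.7871595 / 0.0254 = 109.73069 inch ≈ 109.7 inch (4 s.f.).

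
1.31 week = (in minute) 1.32e+04. Check: 1 week = 604800 s, so 1.31 week = 1.31 * 604800 = 792288 s. 1 minute = 60 s, so 792288 s = 792288 / 60 = 13204.8 minute ≈ 1.32e+04 minute (4 s.f.).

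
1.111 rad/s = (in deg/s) 63.66. Check: 1 deg/s = 0.017453293 rad/s, so 1.111 rad/s = 1.111 / 0.017453293 = 63.655611 deg/s ≈ 63.66 deg/s (4 s.f.).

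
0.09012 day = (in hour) 2.163. Check: 1 day = 86400 s, so 0.09012 day = 0.09012 * 86400 = 7786.368 s. 1 hour = 3600 s, so 7786.368 s = 7786.368 / 3600 = 2.16288 hour ≈ 2.163 hour (4 s.f.).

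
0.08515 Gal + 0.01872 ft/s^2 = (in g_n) 0.0006687. Check: 1 Gal = 0.01 m/s^2, so 0.08515 Gal = 0.08515 * 0.01 = 0.0008515 m/s^2. 1 ft/s^2 = 0.3048 m/s^2, so 0.01872 ft/s^2 = 0.01872 * 0.3048 = 0.005705856 m/s^2. Sum: 0.0008515 + 0.005705856 = 0.006557356 m/s^2. 1 g_n = 9.80665 m/s^2, so 0.006557356 m/s^2 = 0.006557356 / 9.80665 = 0.00066866422 g_n ≈ 0.0006687 g_n (4 s.f.).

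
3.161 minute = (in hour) 1 minute = 60 s, so 3.161 minute = 3.161 * 60 = 189.66 s. 1 hour = 3600 s, so 189.66 s = 189.66 / 3600 = 0.052683333 hour ≈ 0.05268 hour (4 s.f.). Final answer: 0.05268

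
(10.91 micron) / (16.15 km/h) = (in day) 1 micron = 1e-06 m, so 10.91 micron = 10.91 * 1e-06 = 1.091e-05 m. 1 km/h = 0.27777778 m/s, so 16.15 km/h = 16.15 * 0.27777778 = 4.4861111 m/s. Combine: 1.091e-05 m / 4.4861111 m/s = 2.4319505e-06 s. 1 day = 86400 s, so 2.4319505e-06 s = 2.4319505e-06 / 86400 = 2.8147575e-11 day ≈ 2.815e-11 day (4 s.f.). Final answer: 2.815e-11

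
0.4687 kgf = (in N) 1 kgf = 9.80665 N, so 0.4687 kgf = 0.4687 * 9.80665 = 4.5963769 N. Result: 4.5963769 N ≈ 4.596 N (4 s.f.). Final answer: 4.596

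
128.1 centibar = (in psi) 18.58. Check: 1 centibar = 1000 Pa, so 128.1 centibar = 128.1 * 1000 = 128100 Pa. 1 psi = 6894.7573 Pa, so 128100 Pa = 128100 / 6894.7573 = 18.579334 psi ≈ 18.58 psi (4 s.f.).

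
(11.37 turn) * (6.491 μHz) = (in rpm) 1 turn = 6.2831853 rad, so 11.37 turn = 11.37 * 6.2831853 = 71.439817 rad. 1 μHz = 1e-06 Hz, so 6.491 μHz = 6.491 * 1e-06 = 6.491e-06 Hz. Combine: 71.439817 rad * 6.491e-06 Hz = 0.00046371585 rad/s. 1 rpm = 0.10471976 rad/s, so 0.00046371585 rad/s = 0.00046371585 / 0.10471976 = 0.0044281602 rpm ≈ 0.004428 rpm (4 s.f.). Final answer: 0.004428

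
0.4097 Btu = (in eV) 1 Btu = 1055.0559 J, so 0.4097 Btu = 0.4097 * 1055.0559 = 432.25638 J. 1 eV = 1.6021766e-19 J, so 432.25638 J = 432.25638 / 1.6021766e-19 = 2.6979321e+21 eV ≈ 2.698e+21 eV (4 s.f.). Final answer: 2.698e+21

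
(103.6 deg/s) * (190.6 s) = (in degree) 1.975e+04. Check: 1 deg/s = 0.017453293 rad/s, so 103.6 deg/s = 103.6 * 0.017453293 = 1.8081611 rad/s. 190.6 s is already in s. Combine: 1.8081611 rad/s * 190.6 s = 344.63551 rad. 1 degree = 0.017453293 rad, so 344.63551 rad = 344.63551 / 0.017453293 = 19746.16 degree ≈ 1.975e+04 degree (4 s.f.).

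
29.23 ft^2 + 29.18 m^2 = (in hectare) 1 ft^2 = 0.09290304 m^2, so 29.23 ft^2 = 29.23 * 0.09290304 = 2.7155559 m^2. 29.18 m^2 is already in m^2. Sum: 2.7155559 + 29.18 = 31.895556 m^2. 1 hectare = 10000 m^2, so 31.895556 m^2 = 31.895556 / 10000 = 0.0031895556 hectare ≈ 0.00319 hectare (4 s.f.). Final answer: 0.00319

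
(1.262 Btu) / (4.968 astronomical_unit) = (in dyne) 1 Btu = 1055.0559 J, so 1.262 Btu = 1.262 * 1055.0559 = 1331.4805 J. 1 astronomical_unit = 1.4959787e+11 m, so 4.968 astronomical_unit = 4.968 * 1.4959787e+11 = 7.4320222e+11 m. Combine: 1331.4805 J / 7.4320222e+11 m = 1.7915454e-09 N. 1 dyne = 1e-05 N, so 1.7915454e-09 N = 1.7915454e-09 / 1e-05 = 0.00017915454 dyne ≈ 0.0001792 dyne (4 s.f.). Final answer: 0.0001792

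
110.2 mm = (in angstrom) 1.102e+09. Check: 1 mm = 0.001 m, so 110.2 mm = 110.2 * 0.001 = 0.1102 m. 1 angstrom = 1e-10 m, so 0.1102 m = 0.1102 / 1e-10 = 1.102e+09 angstrom.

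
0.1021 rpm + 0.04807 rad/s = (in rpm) 1 rpm = 0.10471976 rad/s, so 0.1021 rpm = 0.1021 * 0.10471976 = 0.010691887 rad/s. 0.04807 rad/s is already in rad/s. Sum: 0.010691887 + 0.04807 = 0.058761887 rad/s. 1 rpm = 0.10471976 rad/s, so 0.058761887 rad/s = 0.058761887 / 0.10471976 = 0.56113469 rpm ≈ 0.5611 rpm (4 s.f.). Final answer: 0.5611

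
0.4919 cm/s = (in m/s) 1 cm/s = 0.01 m/s, so 0.4919 cm/s = 0.4919 * 0.01 = 0.004919 m/s. Result: 0.004919 m/s. Final answer: 0.004919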